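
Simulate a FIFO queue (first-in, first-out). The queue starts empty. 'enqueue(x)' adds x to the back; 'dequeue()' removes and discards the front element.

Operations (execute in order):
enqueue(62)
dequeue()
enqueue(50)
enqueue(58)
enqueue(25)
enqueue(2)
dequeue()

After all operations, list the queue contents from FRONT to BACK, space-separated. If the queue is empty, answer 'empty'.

enqueue(62): [62]
dequeue(): []
enqueue(50): [50]
enqueue(58): [50, 58]
enqueue(25): [50, 58, 25]
enqueue(2): [50, 58, 25, 2]
dequeue(): [58, 25, 2]

Answer: 58 25 2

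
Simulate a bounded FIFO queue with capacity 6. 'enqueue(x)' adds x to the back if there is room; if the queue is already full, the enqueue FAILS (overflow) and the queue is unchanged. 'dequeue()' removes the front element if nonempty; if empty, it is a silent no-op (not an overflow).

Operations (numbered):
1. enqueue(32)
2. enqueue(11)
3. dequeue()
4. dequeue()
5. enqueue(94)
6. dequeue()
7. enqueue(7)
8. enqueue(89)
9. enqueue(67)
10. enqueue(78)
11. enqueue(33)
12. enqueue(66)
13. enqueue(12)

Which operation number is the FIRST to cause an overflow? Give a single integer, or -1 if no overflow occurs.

1. enqueue(32): size=1
2. enqueue(11): size=2
3. dequeue(): size=1
4. dequeue(): size=0
5. enqueue(94): size=1
6. dequeue(): size=0
7. enqueue(7): size=1
8. enqueue(89): size=2
9. enqueue(67): size=3
10. enqueue(78): size=4
11. enqueue(33): size=5
12. enqueue(66): size=6
13. enqueue(12): size=6=cap → OVERFLOW (fail)

Answer: 13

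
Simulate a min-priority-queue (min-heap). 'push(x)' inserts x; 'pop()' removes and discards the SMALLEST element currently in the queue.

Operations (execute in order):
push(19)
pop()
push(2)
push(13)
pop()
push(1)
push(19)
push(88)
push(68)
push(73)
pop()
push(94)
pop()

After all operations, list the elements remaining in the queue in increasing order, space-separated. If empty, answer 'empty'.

push(19): heap contents = [19]
pop() → 19: heap contents = []
push(2): heap contents = [2]
push(13): heap contents = [2, 13]
pop() → 2: heap contents = [13]
push(1): heap contents = [1, 13]
push(19): heap contents = [1, 13, 19]
push(88): heap contents = [1, 13, 19, 88]
push(68): heap contents = [1, 13, 19, 68, 88]
push(73): heap contents = [1, 13, 19, 68, 73, 88]
pop() → 1: heap contents = [13, 19, 68, 73, 88]
push(94): heap contents = [13, 19, 68, 73, 88, 94]
pop() → 13: heap contents = [19, 68, 73, 88, 94]

Answer: 19 68 73 88 94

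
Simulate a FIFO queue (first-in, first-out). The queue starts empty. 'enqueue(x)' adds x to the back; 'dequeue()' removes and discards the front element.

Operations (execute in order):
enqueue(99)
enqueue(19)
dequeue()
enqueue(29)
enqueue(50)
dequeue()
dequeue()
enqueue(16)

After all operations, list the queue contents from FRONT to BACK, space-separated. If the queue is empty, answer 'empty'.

enqueue(99): [99]
enqueue(19): [99, 19]
dequeue(): [19]
enqueue(29): [19, 29]
enqueue(50): [19, 29, 50]
dequeue(): [29, 50]
dequeue(): [50]
enqueue(16): [50, 16]

Answer: 50 16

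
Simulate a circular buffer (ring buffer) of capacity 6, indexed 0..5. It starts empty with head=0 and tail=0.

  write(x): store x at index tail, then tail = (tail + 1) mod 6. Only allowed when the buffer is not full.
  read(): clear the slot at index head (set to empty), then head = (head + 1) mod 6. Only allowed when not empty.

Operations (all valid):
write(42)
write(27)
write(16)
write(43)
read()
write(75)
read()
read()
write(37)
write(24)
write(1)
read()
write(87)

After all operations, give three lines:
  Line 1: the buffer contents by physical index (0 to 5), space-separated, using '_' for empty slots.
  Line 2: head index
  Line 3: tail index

write(42): buf=[42 _ _ _ _ _], head=0, tail=1, size=1
write(27): buf=[42 27 _ _ _ _], head=0, tail=2, size=2
write(16): buf=[42 27 16 _ _ _], head=0, tail=3, size=3
write(43): buf=[42 27 16 43 _ _], head=0, tail=4, size=4
read(): buf=[_ 27 16 43 _ _], head=1, tail=4, size=3
write(75): buf=[_ 27 16 43 75 _], head=1, tail=5, size=4
read(): buf=[_ _ 16 43 75 _], head=2, tail=5, size=3
read(): buf=[_ _ _ 43 75 _], head=3, tail=5, size=2
write(37): buf=[_ _ _ 43 75 37], head=3, tail=0, size=3
write(24): buf=[24 _ _ 43 75 37], head=3, tail=1, size=4
write(1): buf=[24 1 _ 43 75 37], head=3, tail=2, size=5
read(): buf=[24 1 _ _ 75 37], head=4, tail=2, size=4
write(87): buf=[24 1 87 _ 75 37], head=4, tail=3, size=5

Answer: 24 1 87 _ 75 37
4
3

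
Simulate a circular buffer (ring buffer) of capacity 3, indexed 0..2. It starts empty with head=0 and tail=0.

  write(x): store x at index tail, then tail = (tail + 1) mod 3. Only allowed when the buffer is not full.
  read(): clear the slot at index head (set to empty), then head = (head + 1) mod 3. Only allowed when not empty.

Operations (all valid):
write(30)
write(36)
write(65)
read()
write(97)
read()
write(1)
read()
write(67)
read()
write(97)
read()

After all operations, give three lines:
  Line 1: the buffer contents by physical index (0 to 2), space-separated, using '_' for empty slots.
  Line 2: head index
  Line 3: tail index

write(30): buf=[30 _ _], head=0, tail=1, size=1
write(36): buf=[30 36 _], head=0, tail=2, size=2
write(65): buf=[30 36 65], head=0, tail=0, size=3
read(): buf=[_ 36 65], head=1, tail=0, size=2
write(97): buf=[97 36 65], head=1, tail=1, size=3
read(): buf=[97 _ 65], head=2, tail=1, size=2
write(1): buf=[97 1 65], head=2, tail=2, size=3
read(): buf=[97 1 _], head=0, tail=2, size=2
write(67): buf=[97 1 67], head=0, tail=0, size=3
read(): buf=[_ 1 67], head=1, tail=0, size=2
write(97): buf=[97 1 67], head=1, tail=1, size=3
read(): buf=[97 _ 67], head=2, tail=1, size=2

Answer: 97 _ 67
2
1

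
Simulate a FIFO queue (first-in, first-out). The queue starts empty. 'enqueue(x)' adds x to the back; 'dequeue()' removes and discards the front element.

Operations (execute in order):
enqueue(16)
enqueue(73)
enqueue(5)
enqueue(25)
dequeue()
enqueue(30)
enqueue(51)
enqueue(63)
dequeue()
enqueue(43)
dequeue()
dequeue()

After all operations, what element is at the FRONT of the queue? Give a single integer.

enqueue(16): queue = [16]
enqueue(73): queue = [16, 73]
enqueue(5): queue = [16, 73, 5]
enqueue(25): queue = [16, 73, 5, 25]
dequeue(): queue = [73, 5, 25]
enqueue(30): queue = [73, 5, 25, 30]
enqueue(51): queue = [73, 5, 25, 30, 51]
enqueue(63): queue = [73, 5, 25, 30, 51, 63]
dequeue(): queue = [5, 25, 30, 51, 63]
enqueue(43): queue = [5, 25, 30, 51, 63, 43]
dequeue(): queue = [25, 30, 51, 63, 43]
dequeue(): queue = [30, 51, 63, 43]

Answer: 30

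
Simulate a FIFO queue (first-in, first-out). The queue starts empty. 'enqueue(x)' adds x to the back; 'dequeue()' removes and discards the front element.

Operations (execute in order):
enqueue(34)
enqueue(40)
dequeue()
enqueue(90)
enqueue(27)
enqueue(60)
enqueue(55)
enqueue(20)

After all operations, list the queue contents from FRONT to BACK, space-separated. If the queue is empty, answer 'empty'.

enqueue(34): [34]
enqueue(40): [34, 40]
dequeue(): [40]
enqueue(90): [40, 90]
enqueue(27): [40, 90, 27]
enqueue(60): [40, 90, 27, 60]
enqueue(55): [40, 90, 27, 60, 55]
enqueue(20): [40, 90, 27, 60, 55, 20]

Answer: 40 90 27 60 55 20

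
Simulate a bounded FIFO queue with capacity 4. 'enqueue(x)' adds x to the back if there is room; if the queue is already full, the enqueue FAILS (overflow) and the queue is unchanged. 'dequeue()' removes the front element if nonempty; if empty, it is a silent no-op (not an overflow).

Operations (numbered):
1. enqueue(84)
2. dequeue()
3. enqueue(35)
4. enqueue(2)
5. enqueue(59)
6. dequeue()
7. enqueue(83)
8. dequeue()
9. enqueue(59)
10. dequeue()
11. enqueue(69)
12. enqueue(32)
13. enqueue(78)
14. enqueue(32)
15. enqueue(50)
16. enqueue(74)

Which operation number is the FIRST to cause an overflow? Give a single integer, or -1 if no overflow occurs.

Answer: 13

Derivation:
1. enqueue(84): size=1
2. dequeue(): size=0
3. enqueue(35): size=1
4. enqueue(2): size=2
5. enqueue(59): size=3
6. dequeue(): size=2
7. enqueue(83): size=3
8. dequeue(): size=2
9. enqueue(59): size=3
10. dequeue(): size=2
11. enqueue(69): size=3
12. enqueue(32): size=4
13. enqueue(78): size=4=cap → OVERFLOW (fail)
14. enqueue(32): size=4=cap → OVERFLOW (fail)
15. enqueue(50): size=4=cap → OVERFLOW (fail)
16. enqueue(74): size=4=cap → OVERFLOW (fail)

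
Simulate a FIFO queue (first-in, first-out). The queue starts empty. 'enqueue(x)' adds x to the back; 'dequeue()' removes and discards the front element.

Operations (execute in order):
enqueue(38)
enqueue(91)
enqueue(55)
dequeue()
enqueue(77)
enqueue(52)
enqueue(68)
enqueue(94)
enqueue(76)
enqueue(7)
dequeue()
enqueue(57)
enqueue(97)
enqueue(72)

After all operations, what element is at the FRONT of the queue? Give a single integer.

enqueue(38): queue = [38]
enqueue(91): queue = [38, 91]
enqueue(55): queue = [38, 91, 55]
dequeue(): queue = [91, 55]
enqueue(77): queue = [91, 55, 77]
enqueue(52): queue = [91, 55, 77, 52]
enqueue(68): queue = [91, 55, 77, 52, 68]
enqueue(94): queue = [91, 55, 77, 52, 68, 94]
enqueue(76): queue = [91, 55, 77, 52, 68, 94, 76]
enqueue(7): queue = [91, 55, 77, 52, 68, 94, 76, 7]
dequeue(): queue = [55, 77, 52, 68, 94, 76, 7]
enqueue(57): queue = [55, 77, 52, 68, 94, 76, 7, 57]
enqueue(97): queue = [55, 77, 52, 68, 94, 76, 7, 57, 97]
enqueue(72): queue = [55, 77, 52, 68, 94, 76, 7, 57, 97, 72]

Answer: 55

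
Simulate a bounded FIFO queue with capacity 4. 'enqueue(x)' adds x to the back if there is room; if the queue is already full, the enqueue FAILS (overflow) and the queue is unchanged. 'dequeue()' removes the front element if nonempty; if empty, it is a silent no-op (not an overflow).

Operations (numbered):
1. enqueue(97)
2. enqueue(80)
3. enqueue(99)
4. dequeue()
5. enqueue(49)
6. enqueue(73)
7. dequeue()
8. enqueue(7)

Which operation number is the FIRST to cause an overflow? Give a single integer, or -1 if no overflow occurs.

Answer: -1

Derivation:
1. enqueue(97): size=1
2. enqueue(80): size=2
3. enqueue(99): size=3
4. dequeue(): size=2
5. enqueue(49): size=3
6. enqueue(73): size=4
7. dequeue(): size=3
8. enqueue(7): size=4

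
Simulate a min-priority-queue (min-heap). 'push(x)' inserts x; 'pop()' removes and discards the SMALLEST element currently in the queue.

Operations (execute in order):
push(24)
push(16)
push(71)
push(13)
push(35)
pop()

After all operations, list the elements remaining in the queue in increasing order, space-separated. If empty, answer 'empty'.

push(24): heap contents = [24]
push(16): heap contents = [16, 24]
push(71): heap contents = [16, 24, 71]
push(13): heap contents = [13, 16, 24, 71]
push(35): heap contents = [13, 16, 24, 35, 71]
pop() → 13: heap contents = [16, 24, 35, 71]

Answer: 16 24 35 71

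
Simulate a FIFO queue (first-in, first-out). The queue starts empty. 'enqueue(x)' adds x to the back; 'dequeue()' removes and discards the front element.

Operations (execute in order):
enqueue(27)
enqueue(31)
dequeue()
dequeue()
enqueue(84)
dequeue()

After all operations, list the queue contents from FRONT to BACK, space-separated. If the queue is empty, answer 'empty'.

Answer: empty

Derivation:
enqueue(27): [27]
enqueue(31): [27, 31]
dequeue(): [31]
dequeue(): []
enqueue(84): [84]
dequeue(): []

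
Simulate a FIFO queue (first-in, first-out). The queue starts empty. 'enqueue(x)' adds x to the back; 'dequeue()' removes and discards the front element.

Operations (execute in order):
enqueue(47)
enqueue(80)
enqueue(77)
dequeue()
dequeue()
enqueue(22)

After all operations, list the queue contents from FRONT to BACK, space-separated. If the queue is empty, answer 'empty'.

enqueue(47): [47]
enqueue(80): [47, 80]
enqueue(77): [47, 80, 77]
dequeue(): [80, 77]
dequeue(): [77]
enqueue(22): [77, 22]

Answer: 77 22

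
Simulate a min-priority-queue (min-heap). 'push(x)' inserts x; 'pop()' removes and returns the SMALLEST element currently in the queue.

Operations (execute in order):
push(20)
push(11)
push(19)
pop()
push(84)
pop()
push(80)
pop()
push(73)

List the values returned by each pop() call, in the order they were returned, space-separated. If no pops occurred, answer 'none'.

push(20): heap contents = [20]
push(11): heap contents = [11, 20]
push(19): heap contents = [11, 19, 20]
pop() → 11: heap contents = [19, 20]
push(84): heap contents = [19, 20, 84]
pop() → 19: heap contents = [20, 84]
push(80): heap contents = [20, 80, 84]
pop() → 20: heap contents = [80, 84]
push(73): heap contents = [73, 80, 84]

Answer: 11 19 20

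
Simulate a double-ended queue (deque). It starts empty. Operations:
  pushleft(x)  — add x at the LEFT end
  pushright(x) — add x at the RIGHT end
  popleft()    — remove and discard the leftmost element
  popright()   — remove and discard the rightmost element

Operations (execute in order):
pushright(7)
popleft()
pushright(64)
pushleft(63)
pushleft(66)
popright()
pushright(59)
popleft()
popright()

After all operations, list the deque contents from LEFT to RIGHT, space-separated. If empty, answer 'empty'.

Answer: 63

Derivation:
pushright(7): [7]
popleft(): []
pushright(64): [64]
pushleft(63): [63, 64]
pushleft(66): [66, 63, 64]
popright(): [66, 63]
pushright(59): [66, 63, 59]
popleft(): [63, 59]
popright(): [63]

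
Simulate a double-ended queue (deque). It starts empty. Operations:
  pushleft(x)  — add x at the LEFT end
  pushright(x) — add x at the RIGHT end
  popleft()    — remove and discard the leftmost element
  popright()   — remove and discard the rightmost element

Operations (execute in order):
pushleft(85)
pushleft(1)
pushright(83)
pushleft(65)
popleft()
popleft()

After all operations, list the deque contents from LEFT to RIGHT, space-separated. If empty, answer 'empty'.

pushleft(85): [85]
pushleft(1): [1, 85]
pushright(83): [1, 85, 83]
pushleft(65): [65, 1, 85, 83]
popleft(): [1, 85, 83]
popleft(): [85, 83]

Answer: 85 83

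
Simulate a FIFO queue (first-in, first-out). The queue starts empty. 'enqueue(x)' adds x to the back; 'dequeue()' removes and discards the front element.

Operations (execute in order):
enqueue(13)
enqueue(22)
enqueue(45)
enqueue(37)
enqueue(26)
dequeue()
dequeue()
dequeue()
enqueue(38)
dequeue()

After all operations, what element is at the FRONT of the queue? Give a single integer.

Answer: 26

Derivation:
enqueue(13): queue = [13]
enqueue(22): queue = [13, 22]
enqueue(45): queue = [13, 22, 45]
enqueue(37): queue = [13, 22, 45, 37]
enqueue(26): queue = [13, 22, 45, 37, 26]
dequeue(): queue = [22, 45, 37, 26]
dequeue(): queue = [45, 37, 26]
dequeue(): queue = [37, 26]
enqueue(38): queue = [37, 26, 38]
dequeue(): queue = [26, 38]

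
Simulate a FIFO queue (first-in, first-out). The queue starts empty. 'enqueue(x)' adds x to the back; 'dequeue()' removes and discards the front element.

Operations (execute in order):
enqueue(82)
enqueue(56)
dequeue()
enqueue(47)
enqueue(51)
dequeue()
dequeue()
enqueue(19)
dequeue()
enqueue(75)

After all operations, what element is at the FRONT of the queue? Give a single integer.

Answer: 19

Derivation:
enqueue(82): queue = [82]
enqueue(56): queue = [82, 56]
dequeue(): queue = [56]
enqueue(47): queue = [56, 47]
enqueue(51): queue = [56, 47, 51]
dequeue(): queue = [47, 51]
dequeue(): queue = [51]
enqueue(19): queue = [51, 19]
dequeue(): queue = [19]
enqueue(75): queue = [19, 75]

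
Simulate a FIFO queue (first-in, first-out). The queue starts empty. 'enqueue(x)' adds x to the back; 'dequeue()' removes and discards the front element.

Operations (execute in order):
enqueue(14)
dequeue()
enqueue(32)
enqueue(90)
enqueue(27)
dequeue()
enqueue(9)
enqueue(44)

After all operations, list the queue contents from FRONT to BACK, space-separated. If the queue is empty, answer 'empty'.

Answer: 90 27 9 44

Derivation:
enqueue(14): [14]
dequeue(): []
enqueue(32): [32]
enqueue(90): [32, 90]
enqueue(27): [32, 90, 27]
dequeue(): [90, 27]
enqueue(9): [90, 27, 9]
enqueue(44): [90, 27, 9, 44]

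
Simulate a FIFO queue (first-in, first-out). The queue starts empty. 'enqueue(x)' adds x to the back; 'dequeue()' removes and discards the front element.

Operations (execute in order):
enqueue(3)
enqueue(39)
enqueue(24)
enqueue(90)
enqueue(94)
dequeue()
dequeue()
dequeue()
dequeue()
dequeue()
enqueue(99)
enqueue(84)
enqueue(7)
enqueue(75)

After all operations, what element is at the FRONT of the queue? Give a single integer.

enqueue(3): queue = [3]
enqueue(39): queue = [3, 39]
enqueue(24): queue = [3, 39, 24]
enqueue(90): queue = [3, 39, 24, 90]
enqueue(94): queue = [3, 39, 24, 90, 94]
dequeue(): queue = [39, 24, 90, 94]
dequeue(): queue = [24, 90, 94]
dequeue(): queue = [90, 94]
dequeue(): queue = [94]
dequeue(): queue = []
enqueue(99): queue = [99]
enqueue(84): queue = [99, 84]
enqueue(7): queue = [99, 84, 7]
enqueue(75): queue = [99, 84, 7, 75]

Answer: 99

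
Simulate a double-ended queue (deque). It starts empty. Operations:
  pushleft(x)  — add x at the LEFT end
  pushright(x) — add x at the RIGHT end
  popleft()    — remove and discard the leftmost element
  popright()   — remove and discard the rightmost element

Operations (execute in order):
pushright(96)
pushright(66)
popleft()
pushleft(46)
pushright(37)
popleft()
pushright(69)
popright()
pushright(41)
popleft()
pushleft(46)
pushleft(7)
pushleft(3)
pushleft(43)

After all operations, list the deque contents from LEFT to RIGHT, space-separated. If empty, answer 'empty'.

pushright(96): [96]
pushright(66): [96, 66]
popleft(): [66]
pushleft(46): [46, 66]
pushright(37): [46, 66, 37]
popleft(): [66, 37]
pushright(69): [66, 37, 69]
popright(): [66, 37]
pushright(41): [66, 37, 41]
popleft(): [37, 41]
pushleft(46): [46, 37, 41]
pushleft(7): [7, 46, 37, 41]
pushleft(3): [3, 7, 46, 37, 41]
pushleft(43): [43, 3, 7, 46, 37, 41]

Answer: 43 3 7 46 37 41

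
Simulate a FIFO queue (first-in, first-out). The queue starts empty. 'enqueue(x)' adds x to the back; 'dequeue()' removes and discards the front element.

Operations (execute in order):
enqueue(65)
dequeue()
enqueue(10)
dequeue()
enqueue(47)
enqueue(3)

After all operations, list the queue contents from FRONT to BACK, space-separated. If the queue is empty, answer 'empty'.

enqueue(65): [65]
dequeue(): []
enqueue(10): [10]
dequeue(): []
enqueue(47): [47]
enqueue(3): [47, 3]

Answer: 47 3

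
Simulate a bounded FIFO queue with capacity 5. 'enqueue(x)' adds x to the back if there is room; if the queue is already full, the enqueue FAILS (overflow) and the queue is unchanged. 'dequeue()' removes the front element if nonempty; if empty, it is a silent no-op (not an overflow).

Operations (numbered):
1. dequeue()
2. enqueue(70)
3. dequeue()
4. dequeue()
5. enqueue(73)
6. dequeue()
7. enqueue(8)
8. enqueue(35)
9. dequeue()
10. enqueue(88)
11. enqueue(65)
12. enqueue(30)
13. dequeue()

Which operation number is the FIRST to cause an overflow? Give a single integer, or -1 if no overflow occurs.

1. dequeue(): empty, no-op, size=0
2. enqueue(70): size=1
3. dequeue(): size=0
4. dequeue(): empty, no-op, size=0
5. enqueue(73): size=1
6. dequeue(): size=0
7. enqueue(8): size=1
8. enqueue(35): size=2
9. dequeue(): size=1
10. enqueue(88): size=2
11. enqueue(65): size=3
12. enqueue(30): size=4
13. dequeue(): size=3

Answer: -1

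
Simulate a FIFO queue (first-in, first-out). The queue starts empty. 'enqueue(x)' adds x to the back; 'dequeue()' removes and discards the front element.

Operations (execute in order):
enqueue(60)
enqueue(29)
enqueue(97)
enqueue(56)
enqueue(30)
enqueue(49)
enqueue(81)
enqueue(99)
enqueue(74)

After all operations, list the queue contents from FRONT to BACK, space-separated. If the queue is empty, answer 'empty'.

Answer: 60 29 97 56 30 49 81 99 74

Derivation:
enqueue(60): [60]
enqueue(29): [60, 29]
enqueue(97): [60, 29, 97]
enqueue(56): [60, 29, 97, 56]
enqueue(30): [60, 29, 97, 56, 30]
enqueue(49): [60, 29, 97, 56, 30, 49]
enqueue(81): [60, 29, 97, 56, 30, 49, 81]
enqueue(99): [60, 29, 97, 56, 30, 49, 81, 99]
enqueue(74): [60, 29, 97, 56, 30, 49, 81, 99, 74]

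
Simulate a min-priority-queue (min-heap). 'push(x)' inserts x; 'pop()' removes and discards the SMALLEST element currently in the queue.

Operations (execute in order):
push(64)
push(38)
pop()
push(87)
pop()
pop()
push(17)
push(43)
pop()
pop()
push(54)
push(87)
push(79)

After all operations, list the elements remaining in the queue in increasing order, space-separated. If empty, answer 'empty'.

push(64): heap contents = [64]
push(38): heap contents = [38, 64]
pop() → 38: heap contents = [64]
push(87): heap contents = [64, 87]
pop() → 64: heap contents = [87]
pop() → 87: heap contents = []
push(17): heap contents = [17]
push(43): heap contents = [17, 43]
pop() → 17: heap contents = [43]
pop() → 43: heap contents = []
push(54): heap contents = [54]
push(87): heap contents = [54, 87]
push(79): heap contents = [54, 79, 87]

Answer: 54 79 87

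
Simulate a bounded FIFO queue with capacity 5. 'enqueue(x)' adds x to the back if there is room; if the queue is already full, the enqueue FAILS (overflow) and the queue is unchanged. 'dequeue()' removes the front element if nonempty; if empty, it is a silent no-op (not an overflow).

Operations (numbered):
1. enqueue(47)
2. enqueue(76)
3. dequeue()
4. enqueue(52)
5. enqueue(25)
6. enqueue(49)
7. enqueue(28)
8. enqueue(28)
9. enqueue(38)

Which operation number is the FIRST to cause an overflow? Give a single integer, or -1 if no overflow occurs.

1. enqueue(47): size=1
2. enqueue(76): size=2
3. dequeue(): size=1
4. enqueue(52): size=2
5. enqueue(25): size=3
6. enqueue(49): size=4
7. enqueue(28): size=5
8. enqueue(28): size=5=cap → OVERFLOW (fail)
9. enqueue(38): size=5=cap → OVERFLOW (fail)

Answer: 8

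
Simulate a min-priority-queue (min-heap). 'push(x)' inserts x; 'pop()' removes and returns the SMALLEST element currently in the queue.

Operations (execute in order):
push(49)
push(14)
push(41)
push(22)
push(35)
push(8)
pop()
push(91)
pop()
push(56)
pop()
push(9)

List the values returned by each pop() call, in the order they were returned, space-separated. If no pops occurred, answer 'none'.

Answer: 8 14 22

Derivation:
push(49): heap contents = [49]
push(14): heap contents = [14, 49]
push(41): heap contents = [14, 41, 49]
push(22): heap contents = [14, 22, 41, 49]
push(35): heap contents = [14, 22, 35, 41, 49]
push(8): heap contents = [8, 14, 22, 35, 41, 49]
pop() → 8: heap contents = [14, 22, 35, 41, 49]
push(91): heap contents = [14, 22, 35, 41, 49, 91]
pop() → 14: heap contents = [22, 35, 41, 49, 91]
push(56): heap contents = [22, 35, 41, 49, 56, 91]
pop() → 22: heap contents = [35, 41, 49, 56, 91]
push(9): heap contents = [9, 35, 41, 49, 56, 91]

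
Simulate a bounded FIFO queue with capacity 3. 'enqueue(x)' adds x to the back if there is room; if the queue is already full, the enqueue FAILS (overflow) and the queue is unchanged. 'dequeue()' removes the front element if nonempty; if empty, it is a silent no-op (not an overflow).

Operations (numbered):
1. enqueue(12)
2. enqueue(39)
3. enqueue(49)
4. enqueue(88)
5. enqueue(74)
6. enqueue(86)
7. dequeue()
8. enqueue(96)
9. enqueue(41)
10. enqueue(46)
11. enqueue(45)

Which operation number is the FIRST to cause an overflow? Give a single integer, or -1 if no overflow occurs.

Answer: 4

Derivation:
1. enqueue(12): size=1
2. enqueue(39): size=2
3. enqueue(49): size=3
4. enqueue(88): size=3=cap → OVERFLOW (fail)
5. enqueue(74): size=3=cap → OVERFLOW (fail)
6. enqueue(86): size=3=cap → OVERFLOW (fail)
7. dequeue(): size=2
8. enqueue(96): size=3
9. enqueue(41): size=3=cap → OVERFLOW (fail)
10. enqueue(46): size=3=cap → OVERFLOW (fail)
11. enqueue(45): size=3=cap → OVERFLOW (fail)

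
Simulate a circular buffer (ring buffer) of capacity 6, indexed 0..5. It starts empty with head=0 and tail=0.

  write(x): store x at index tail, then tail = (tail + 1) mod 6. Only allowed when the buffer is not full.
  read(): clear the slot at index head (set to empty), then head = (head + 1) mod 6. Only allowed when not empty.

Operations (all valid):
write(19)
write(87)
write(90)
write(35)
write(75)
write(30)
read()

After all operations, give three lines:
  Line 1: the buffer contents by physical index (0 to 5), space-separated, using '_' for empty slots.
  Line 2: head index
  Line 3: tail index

write(19): buf=[19 _ _ _ _ _], head=0, tail=1, size=1
write(87): buf=[19 87 _ _ _ _], head=0, tail=2, size=2
write(90): buf=[19 87 90 _ _ _], head=0, tail=3, size=3
write(35): buf=[19 87 90 35 _ _], head=0, tail=4, size=4
write(75): buf=[19 87 90 35 75 _], head=0, tail=5, size=5
write(30): buf=[19 87 90 35 75 30], head=0, tail=0, size=6
read(): buf=[_ 87 90 35 75 30], head=1, tail=0, size=5

Answer: _ 87 90 35 75 30
1
0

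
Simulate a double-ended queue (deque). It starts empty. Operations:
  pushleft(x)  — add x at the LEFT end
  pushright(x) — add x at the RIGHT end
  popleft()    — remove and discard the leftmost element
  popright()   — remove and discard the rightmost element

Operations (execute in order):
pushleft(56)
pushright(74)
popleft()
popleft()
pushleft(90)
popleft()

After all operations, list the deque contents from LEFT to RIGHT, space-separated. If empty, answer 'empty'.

pushleft(56): [56]
pushright(74): [56, 74]
popleft(): [74]
popleft(): []
pushleft(90): [90]
popleft(): []

Answer: empty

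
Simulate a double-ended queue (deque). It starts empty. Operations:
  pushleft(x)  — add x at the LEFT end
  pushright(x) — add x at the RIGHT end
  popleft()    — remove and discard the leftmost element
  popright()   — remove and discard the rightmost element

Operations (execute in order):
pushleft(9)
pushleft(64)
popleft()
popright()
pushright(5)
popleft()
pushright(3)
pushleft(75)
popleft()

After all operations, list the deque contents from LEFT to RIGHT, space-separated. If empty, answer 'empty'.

Answer: 3

Derivation:
pushleft(9): [9]
pushleft(64): [64, 9]
popleft(): [9]
popright(): []
pushright(5): [5]
popleft(): []
pushright(3): [3]
pushleft(75): [75, 3]
popleft(): [3]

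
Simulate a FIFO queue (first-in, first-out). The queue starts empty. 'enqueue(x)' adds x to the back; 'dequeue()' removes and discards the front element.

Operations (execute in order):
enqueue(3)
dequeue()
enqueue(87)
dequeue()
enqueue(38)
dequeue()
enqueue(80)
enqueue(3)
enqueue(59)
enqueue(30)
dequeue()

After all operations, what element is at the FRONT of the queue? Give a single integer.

Answer: 3

Derivation:
enqueue(3): queue = [3]
dequeue(): queue = []
enqueue(87): queue = [87]
dequeue(): queue = []
enqueue(38): queue = [38]
dequeue(): queue = []
enqueue(80): queue = [80]
enqueue(3): queue = [80, 3]
enqueue(59): queue = [80, 3, 59]
enqueue(30): queue = [80, 3, 59, 30]
dequeue(): queue = [3, 59, 30]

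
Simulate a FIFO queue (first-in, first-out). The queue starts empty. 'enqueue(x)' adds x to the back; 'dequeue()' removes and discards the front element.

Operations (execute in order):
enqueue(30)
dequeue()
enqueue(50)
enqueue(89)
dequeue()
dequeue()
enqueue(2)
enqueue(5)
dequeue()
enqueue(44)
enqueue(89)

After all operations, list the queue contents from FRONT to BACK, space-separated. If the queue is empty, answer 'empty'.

Answer: 5 44 89

Derivation:
enqueue(30): [30]
dequeue(): []
enqueue(50): [50]
enqueue(89): [50, 89]
dequeue(): [89]
dequeue(): []
enqueue(2): [2]
enqueue(5): [2, 5]
dequeue(): [5]
enqueue(44): [5, 44]
enqueue(89): [5, 44, 89]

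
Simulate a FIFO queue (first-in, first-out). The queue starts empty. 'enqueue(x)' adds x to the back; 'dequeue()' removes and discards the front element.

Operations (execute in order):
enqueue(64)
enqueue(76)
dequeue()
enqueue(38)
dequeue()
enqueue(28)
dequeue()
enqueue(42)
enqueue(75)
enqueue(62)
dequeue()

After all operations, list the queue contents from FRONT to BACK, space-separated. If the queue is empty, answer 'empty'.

Answer: 42 75 62

Derivation:
enqueue(64): [64]
enqueue(76): [64, 76]
dequeue(): [76]
enqueue(38): [76, 38]
dequeue(): [38]
enqueue(28): [38, 28]
dequeue(): [28]
enqueue(42): [28, 42]
enqueue(75): [28, 42, 75]
enqueue(62): [28, 42, 75, 62]
dequeue(): [42, 75, 62]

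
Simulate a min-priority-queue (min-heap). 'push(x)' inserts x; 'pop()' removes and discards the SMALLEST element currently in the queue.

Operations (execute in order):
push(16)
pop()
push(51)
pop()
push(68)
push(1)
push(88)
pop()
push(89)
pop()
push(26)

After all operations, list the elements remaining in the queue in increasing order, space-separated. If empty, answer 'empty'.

push(16): heap contents = [16]
pop() → 16: heap contents = []
push(51): heap contents = [51]
pop() → 51: heap contents = []
push(68): heap contents = [68]
push(1): heap contents = [1, 68]
push(88): heap contents = [1, 68, 88]
pop() → 1: heap contents = [68, 88]
push(89): heap contents = [68, 88, 89]
pop() → 68: heap contents = [88, 89]
push(26): heap contents = [26, 88, 89]

Answer: 26 88 89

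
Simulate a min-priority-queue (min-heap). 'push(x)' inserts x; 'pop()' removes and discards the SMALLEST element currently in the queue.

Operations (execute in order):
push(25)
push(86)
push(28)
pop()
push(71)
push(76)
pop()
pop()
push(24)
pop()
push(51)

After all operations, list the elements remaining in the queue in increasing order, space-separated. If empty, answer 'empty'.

Answer: 51 76 86

Derivation:
push(25): heap contents = [25]
push(86): heap contents = [25, 86]
push(28): heap contents = [25, 28, 86]
pop() → 25: heap contents = [28, 86]
push(71): heap contents = [28, 71, 86]
push(76): heap contents = [28, 71, 76, 86]
pop() → 28: heap contents = [71, 76, 86]
pop() → 71: heap contents = [76, 86]
push(24): heap contents = [24, 76, 86]
pop() → 24: heap contents = [76, 86]
push(51): heap contents = [51, 76, 86]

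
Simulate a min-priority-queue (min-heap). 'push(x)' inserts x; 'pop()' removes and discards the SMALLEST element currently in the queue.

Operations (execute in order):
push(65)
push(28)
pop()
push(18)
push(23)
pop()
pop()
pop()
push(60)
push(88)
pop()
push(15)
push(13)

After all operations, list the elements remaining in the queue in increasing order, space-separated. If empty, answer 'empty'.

Answer: 13 15 88

Derivation:
push(65): heap contents = [65]
push(28): heap contents = [28, 65]
pop() → 28: heap contents = [65]
push(18): heap contents = [18, 65]
push(23): heap contents = [18, 23, 65]
pop() → 18: heap contents = [23, 65]
pop() → 23: heap contents = [65]
pop() → 65: heap contents = []
push(60): heap contents = [60]
push(88): heap contents = [60, 88]
pop() → 60: heap contents = [88]
push(15): heap contents = [15, 88]
push(13): heap contents = [13, 15, 88]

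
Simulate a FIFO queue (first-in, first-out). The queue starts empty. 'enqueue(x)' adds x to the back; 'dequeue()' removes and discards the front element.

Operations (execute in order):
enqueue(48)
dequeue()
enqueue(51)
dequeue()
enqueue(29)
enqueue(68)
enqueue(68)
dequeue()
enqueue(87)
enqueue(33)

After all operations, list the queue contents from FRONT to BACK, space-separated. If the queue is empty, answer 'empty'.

Answer: 68 68 87 33

Derivation:
enqueue(48): [48]
dequeue(): []
enqueue(51): [51]
dequeue(): []
enqueue(29): [29]
enqueue(68): [29, 68]
enqueue(68): [29, 68, 68]
dequeue(): [68, 68]
enqueue(87): [68, 68, 87]
enqueue(33): [68, 68, 87, 33]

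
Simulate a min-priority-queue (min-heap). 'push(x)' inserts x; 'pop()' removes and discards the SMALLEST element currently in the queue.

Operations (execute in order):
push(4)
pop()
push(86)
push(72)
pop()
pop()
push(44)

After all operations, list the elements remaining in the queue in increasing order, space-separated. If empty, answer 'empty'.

push(4): heap contents = [4]
pop() → 4: heap contents = []
push(86): heap contents = [86]
push(72): heap contents = [72, 86]
pop() → 72: heap contents = [86]
pop() → 86: heap contents = []
push(44): heap contents = [44]

Answer: 44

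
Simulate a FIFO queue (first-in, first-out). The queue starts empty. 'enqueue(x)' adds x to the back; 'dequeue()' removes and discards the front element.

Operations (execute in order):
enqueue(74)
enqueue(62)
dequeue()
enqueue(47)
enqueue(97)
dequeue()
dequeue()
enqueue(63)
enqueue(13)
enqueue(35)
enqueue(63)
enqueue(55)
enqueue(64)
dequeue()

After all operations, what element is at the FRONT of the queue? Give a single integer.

Answer: 63

Derivation:
enqueue(74): queue = [74]
enqueue(62): queue = [74, 62]
dequeue(): queue = [62]
enqueue(47): queue = [62, 47]
enqueue(97): queue = [62, 47, 97]
dequeue(): queue = [47, 97]
dequeue(): queue = [97]
enqueue(63): queue = [97, 63]
enqueue(13): queue = [97, 63, 13]
enqueue(35): queue = [97, 63, 13, 35]
enqueue(63): queue = [97, 63, 13, 35, 63]
enqueue(55): queue = [97, 63, 13, 35, 63, 55]
enqueue(64): queue = [97, 63, 13, 35, 63, 55, 64]
dequeue(): queue = [63, 13, 35, 63, 55, 64]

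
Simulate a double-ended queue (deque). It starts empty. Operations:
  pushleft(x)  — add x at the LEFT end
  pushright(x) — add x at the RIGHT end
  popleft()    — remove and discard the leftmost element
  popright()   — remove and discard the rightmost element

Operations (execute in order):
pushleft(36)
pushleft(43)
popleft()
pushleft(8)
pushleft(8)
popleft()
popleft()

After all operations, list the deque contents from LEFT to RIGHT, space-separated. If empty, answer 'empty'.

Answer: 36

Derivation:
pushleft(36): [36]
pushleft(43): [43, 36]
popleft(): [36]
pushleft(8): [8, 36]
pushleft(8): [8, 8, 36]
popleft(): [8, 36]
popleft(): [36]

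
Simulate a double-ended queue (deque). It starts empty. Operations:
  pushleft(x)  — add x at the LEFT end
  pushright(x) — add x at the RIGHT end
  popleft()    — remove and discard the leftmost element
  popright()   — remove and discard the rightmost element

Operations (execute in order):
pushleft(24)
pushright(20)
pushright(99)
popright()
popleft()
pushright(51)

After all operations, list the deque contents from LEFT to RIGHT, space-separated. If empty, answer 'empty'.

pushleft(24): [24]
pushright(20): [24, 20]
pushright(99): [24, 20, 99]
popright(): [24, 20]
popleft(): [20]
pushright(51): [20, 51]

Answer: 20 51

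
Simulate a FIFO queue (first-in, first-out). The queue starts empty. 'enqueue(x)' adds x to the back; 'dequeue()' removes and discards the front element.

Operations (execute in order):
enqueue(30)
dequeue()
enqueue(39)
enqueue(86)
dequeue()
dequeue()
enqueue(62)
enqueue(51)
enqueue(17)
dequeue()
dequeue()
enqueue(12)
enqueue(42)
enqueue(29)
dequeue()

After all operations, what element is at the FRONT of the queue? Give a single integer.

enqueue(30): queue = [30]
dequeue(): queue = []
enqueue(39): queue = [39]
enqueue(86): queue = [39, 86]
dequeue(): queue = [86]
dequeue(): queue = []
enqueue(62): queue = [62]
enqueue(51): queue = [62, 51]
enqueue(17): queue = [62, 51, 17]
dequeue(): queue = [51, 17]
dequeue(): queue = [17]
enqueue(12): queue = [17, 12]
enqueue(42): queue = [17, 12, 42]
enqueue(29): queue = [17, 12, 42, 29]
dequeue(): queue = [12, 42, 29]

Answer: 12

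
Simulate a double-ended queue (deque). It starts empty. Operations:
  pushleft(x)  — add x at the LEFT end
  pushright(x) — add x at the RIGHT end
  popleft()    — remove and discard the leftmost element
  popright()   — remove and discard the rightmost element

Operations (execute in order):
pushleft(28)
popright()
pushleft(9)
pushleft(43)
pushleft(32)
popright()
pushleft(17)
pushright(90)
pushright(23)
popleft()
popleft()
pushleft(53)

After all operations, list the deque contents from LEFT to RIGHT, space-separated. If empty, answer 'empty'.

Answer: 53 43 90 23

Derivation:
pushleft(28): [28]
popright(): []
pushleft(9): [9]
pushleft(43): [43, 9]
pushleft(32): [32, 43, 9]
popright(): [32, 43]
pushleft(17): [17, 32, 43]
pushright(90): [17, 32, 43, 90]
pushright(23): [17, 32, 43, 90, 23]
popleft(): [32, 43, 90, 23]
popleft(): [43, 90, 23]
pushleft(53): [53, 43, 90, 23]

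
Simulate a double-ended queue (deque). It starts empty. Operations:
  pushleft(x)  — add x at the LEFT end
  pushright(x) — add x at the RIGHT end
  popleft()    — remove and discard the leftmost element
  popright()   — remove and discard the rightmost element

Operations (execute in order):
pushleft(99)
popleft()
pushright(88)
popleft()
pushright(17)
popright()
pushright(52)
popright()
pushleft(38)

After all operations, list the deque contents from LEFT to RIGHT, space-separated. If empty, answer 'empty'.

pushleft(99): [99]
popleft(): []
pushright(88): [88]
popleft(): []
pushright(17): [17]
popright(): []
pushright(52): [52]
popright(): []
pushleft(38): [38]

Answer: 38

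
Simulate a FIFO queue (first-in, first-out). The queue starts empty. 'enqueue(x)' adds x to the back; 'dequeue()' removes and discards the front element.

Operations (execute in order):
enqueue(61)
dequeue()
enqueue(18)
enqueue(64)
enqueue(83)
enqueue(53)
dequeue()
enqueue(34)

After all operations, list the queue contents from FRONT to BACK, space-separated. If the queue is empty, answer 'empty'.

enqueue(61): [61]
dequeue(): []
enqueue(18): [18]
enqueue(64): [18, 64]
enqueue(83): [18, 64, 83]
enqueue(53): [18, 64, 83, 53]
dequeue(): [64, 83, 53]
enqueue(34): [64, 83, 53, 34]

Answer: 64 83 53 34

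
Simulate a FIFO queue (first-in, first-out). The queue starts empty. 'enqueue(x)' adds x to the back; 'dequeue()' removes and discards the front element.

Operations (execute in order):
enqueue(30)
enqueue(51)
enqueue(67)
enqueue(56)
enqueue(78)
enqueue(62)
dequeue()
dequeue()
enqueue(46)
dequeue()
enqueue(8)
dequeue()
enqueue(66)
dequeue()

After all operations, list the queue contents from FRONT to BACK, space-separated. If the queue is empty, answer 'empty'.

Answer: 62 46 8 66

Derivation:
enqueue(30): [30]
enqueue(51): [30, 51]
enqueue(67): [30, 51, 67]
enqueue(56): [30, 51, 67, 56]
enqueue(78): [30, 51, 67, 56, 78]
enqueue(62): [30, 51, 67, 56, 78, 62]
dequeue(): [51, 67, 56, 78, 62]
dequeue(): [67, 56, 78, 62]
enqueue(46): [67, 56, 78, 62, 46]
dequeue(): [56, 78, 62, 46]
enqueue(8): [56, 78, 62, 46, 8]
dequeue(): [78, 62, 46, 8]
enqueue(66): [78, 62, 46, 8, 66]
dequeue(): [62, 46, 8, 66]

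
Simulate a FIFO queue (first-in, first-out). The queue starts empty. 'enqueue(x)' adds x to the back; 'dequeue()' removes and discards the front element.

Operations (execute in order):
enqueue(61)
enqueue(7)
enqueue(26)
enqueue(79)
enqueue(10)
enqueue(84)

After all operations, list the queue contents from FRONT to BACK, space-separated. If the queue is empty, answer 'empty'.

enqueue(61): [61]
enqueue(7): [61, 7]
enqueue(26): [61, 7, 26]
enqueue(79): [61, 7, 26, 79]
enqueue(10): [61, 7, 26, 79, 10]
enqueue(84): [61, 7, 26, 79, 10, 84]

Answer: 61 7 26 79 10 84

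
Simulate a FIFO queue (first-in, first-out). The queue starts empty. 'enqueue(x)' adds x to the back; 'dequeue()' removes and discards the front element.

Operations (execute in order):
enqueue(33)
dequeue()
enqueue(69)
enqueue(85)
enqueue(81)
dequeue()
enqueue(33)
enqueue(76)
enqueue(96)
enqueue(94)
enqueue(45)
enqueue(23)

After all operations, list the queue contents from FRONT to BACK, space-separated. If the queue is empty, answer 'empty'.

enqueue(33): [33]
dequeue(): []
enqueue(69): [69]
enqueue(85): [69, 85]
enqueue(81): [69, 85, 81]
dequeue(): [85, 81]
enqueue(33): [85, 81, 33]
enqueue(76): [85, 81, 33, 76]
enqueue(96): [85, 81, 33, 76, 96]
enqueue(94): [85, 81, 33, 76, 96, 94]
enqueue(45): [85, 81, 33, 76, 96, 94, 45]
enqueue(23): [85, 81, 33, 76, 96, 94, 45, 23]

Answer: 85 81 33 76 96 94 45 23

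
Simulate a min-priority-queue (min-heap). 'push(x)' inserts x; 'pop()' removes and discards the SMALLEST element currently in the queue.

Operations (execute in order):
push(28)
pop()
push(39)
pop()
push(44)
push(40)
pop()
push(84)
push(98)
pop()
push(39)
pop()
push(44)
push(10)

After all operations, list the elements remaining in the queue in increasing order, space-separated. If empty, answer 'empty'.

push(28): heap contents = [28]
pop() → 28: heap contents = []
push(39): heap contents = [39]
pop() → 39: heap contents = []
push(44): heap contents = [44]
push(40): heap contents = [40, 44]
pop() → 40: heap contents = [44]
push(84): heap contents = [44, 84]
push(98): heap contents = [44, 84, 98]
pop() → 44: heap contents = [84, 98]
push(39): heap contents = [39, 84, 98]
pop() → 39: heap contents = [84, 98]
push(44): heap contents = [44, 84, 98]
push(10): heap contents = [10, 44, 84, 98]

Answer: 10 44 84 98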